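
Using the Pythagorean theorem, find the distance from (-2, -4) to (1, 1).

√(Σ(x_i - y_i)²) = √((-2 - 1)² + (-4 - 1)²)
= √((-3)² + (-5)²) = √(9 + 25) = √34 ≈ 5.831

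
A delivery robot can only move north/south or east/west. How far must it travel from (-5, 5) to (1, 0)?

Σ|x_i - y_i| = |-5 - 1| + |5 - 0| = 6 + 5 = 11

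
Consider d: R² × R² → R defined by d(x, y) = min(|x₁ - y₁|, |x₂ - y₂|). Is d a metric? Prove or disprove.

No. d fails identity of indiscernibles: take x = (-4, 0) and y = (-4, 9). Then d(x,y) = min(|-4 - (-4)|, |0 - 9|) = min(0, 9) = 0, yet x ≠ y.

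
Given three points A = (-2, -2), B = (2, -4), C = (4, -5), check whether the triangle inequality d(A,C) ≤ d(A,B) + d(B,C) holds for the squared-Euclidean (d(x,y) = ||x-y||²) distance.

d(A,B) = 4² + 2² = 20, d(B,C) = 2² + 1² = 5, d(A,C) = 6² + 3² = 45.
d(A,C) = 45 > 20 + 5 = 25. Triangle inequality is VIOLATED. (Squared-Euclidean is not a metric — this is a counterexample.)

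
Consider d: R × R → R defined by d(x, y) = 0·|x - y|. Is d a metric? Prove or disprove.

No. With c = 0, d(x,y) = 0 for all x, y. This fails identity of indiscernibles: d(6, 10) = 0 but 6 ≠ 10.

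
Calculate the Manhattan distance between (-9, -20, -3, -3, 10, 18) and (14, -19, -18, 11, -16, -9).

Σ|x_i - y_i| = |-9 - 14| + |-20 - (-19)| + |-3 - (-18)| + |-3 - 11| + |10 - (-16)| + |18 - (-9)| = 23 + 1 + 15 + 14 + 26 + 27 = 106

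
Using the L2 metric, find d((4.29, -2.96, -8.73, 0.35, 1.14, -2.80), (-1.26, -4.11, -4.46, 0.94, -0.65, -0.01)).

√(Σ(x_i - y_i)²) = √((4.29 - (-1.26))² + (-2.96 - (-4.11))² + (-8.73 - (-4.46))² + (0.35 - 0.94)² + (1.14 - (-0.65))² + (-2.8 - (-0.01))²)
= √(5.55² + 1.15² + (-4.27)² + (-0.59)² + 1.79² + (-2.79)²) = √(30.8025 + 1.3225 + 18.2329 + 0.3481 + 3.2041 + 7.7841) = √61.6942 ≈ 7.8546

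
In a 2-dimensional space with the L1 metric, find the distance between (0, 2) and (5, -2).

Σ|x_i - y_i| = |0 - 5| + |2 - (-2)| = 5 + 4 = 9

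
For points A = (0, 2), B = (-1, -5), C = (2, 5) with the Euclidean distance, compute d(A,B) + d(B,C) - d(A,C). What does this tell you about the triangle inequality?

d(A,B) = √(1² + 7²) = √50 ≈ 7.0711, d(B,C) = √(3² + 10²) = √109 ≈ 10.4403, d(A,C) = √(2² + 3²) = √13 ≈ 3.6056.
d(A,B) + d(B,C) - d(A,C) = 7.0711 + 10.4403 - 3.6056 = 17.5114 - 3.6056 = 13.9058 (to 4 decimal places). This is ≥ 0, so the triangle inequality holds for these points.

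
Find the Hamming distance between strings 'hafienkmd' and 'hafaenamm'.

Differing positions: 4, 7, 9. Hamming distance = 3.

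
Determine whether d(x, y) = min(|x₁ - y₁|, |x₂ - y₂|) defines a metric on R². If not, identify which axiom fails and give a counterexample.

No. d fails identity of indiscernibles: take x = (3, 0) and y = (3, 6). Then d(x,y) = min(|3 - 3|, |0 - 6|) = min(0, 6) = 0, yet x ≠ y.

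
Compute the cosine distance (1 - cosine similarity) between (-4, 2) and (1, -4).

With u = (-4, 2), v = (1, -4):
u·v = (-4)·1 + 2·(-4) = (-4) + (-8) = -12.
|u| = √((-4)² + 2²) = √20, |v| = √(1² + (-4)²) = √17, so |u||v| = √(20·17) = √340.
cos θ = (u·v)/(|u||v|) = -12/√340 ≈ -0.6508
Cosine distance = 1 - cos θ ≈ 1 - (-0.6508) = 1.6508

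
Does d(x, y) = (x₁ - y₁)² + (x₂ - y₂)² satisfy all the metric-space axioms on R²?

No. The squared Euclidean distance fails the triangle inequality. Counterexample: x = (0, 0), y = (2, 2), z = (4, 4). d(x,z) = 4² + 4² = 32, but d(x,y) + d(y,z) = (2² + 2²) + (2² + 2²) = 8 + 8 = 16. Since 32 > 16, the triangle inequality is violated. (Note: √d, the ordinary Euclidean distance, IS a metric.)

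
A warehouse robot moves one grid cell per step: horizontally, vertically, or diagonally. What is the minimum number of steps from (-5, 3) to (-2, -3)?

max(|x_i - y_i|) = max(|-5 - (-2)|, |3 - (-3)|) = max(3, 6) = 6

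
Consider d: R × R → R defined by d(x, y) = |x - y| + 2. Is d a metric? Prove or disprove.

No. d fails identity of indiscernibles (specifically d(x,x) = 0): d(4, 4) = |4 - 4| + 2 = 0 + 2 = 2 ≠ 0.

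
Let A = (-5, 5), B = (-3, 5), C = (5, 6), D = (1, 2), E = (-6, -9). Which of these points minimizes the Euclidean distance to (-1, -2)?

Distances: d(A) ≈ 8.0623, d(B) ≈ 7.2801, d(C) = 10, d(D) ≈ 4.4721, d(E) ≈ 8.6023. Nearest: D = (1, 2) with distance 4.4721.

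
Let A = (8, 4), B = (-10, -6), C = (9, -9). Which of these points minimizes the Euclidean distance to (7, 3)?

Distances: d(A) ≈ 1.4142, d(B) ≈ 19.2354, d(C) ≈ 12.1655. Nearest: A = (8, 4) with distance 1.4142.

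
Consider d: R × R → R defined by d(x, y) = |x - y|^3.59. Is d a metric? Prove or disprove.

No. d(x,y) = |x-y|^3.59 fails the triangle inequality since p = 3.59 > 1. Counterexample: x = -4, y = 8, z = 19. d(x,z) = |-4 - 19|^3.59 = 23^3.59 ≈ 77375.4043, but d(x,y) + d(y,z) = 12^3.59 + 11^3.59 ≈ 7486.187 + 5477.7189 = 12963.9059. Since 77375.4043 > 12963.9059, the triangle inequality is violated.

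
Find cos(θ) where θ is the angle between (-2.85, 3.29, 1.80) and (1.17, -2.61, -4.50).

With u = (-2.85, 3.29, 1.80), v = (1.17, -2.61, -4.50):
u·v = (-2.85)·1.17 + 3.29·(-2.61) + 1.8·(-4.5) = (-3.3345) + (-8.5869) + (-8.1) = -20.0214.
|u| = √((-2.85)² + 3.29² + 1.8²) = √(8.1225 + 10.8241 + 3.24) = √22.1866, |v| = √(1.17² + (-2.61)² + (-4.5)²) = √(1.3689 + 6.8121 + 20.25) = √28.431.
cos θ = (u·v)/(|u||v|) = -20.0214/(√22.1866·√28.431) ≈ -0.7972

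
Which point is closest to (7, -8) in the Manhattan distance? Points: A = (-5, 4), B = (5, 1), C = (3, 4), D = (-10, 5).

Distances: d(A) = 24, d(B) = 11, d(C) = 16, d(D) = 30. Nearest: B = (5, 1) with distance 11.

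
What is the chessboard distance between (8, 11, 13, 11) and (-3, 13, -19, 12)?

max(|x_i - y_i|) = max(|8 - (-3)|, |11 - 13|, |13 - (-19)|, |11 - 12|) = max(11, 2, 32, 1) = 32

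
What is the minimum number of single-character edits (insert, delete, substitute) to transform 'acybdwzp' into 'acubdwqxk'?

Let D[i][j] be the edit distance between the first i characters of 'acybdwzp' and the first j characters of 'acubdwqxk', with D[i][0] = i, D[0][j] = j, and D[i][j] = D[i-1][j-1] if the characters match, else 1 + min(D[i-1][j], D[i][j-1], D[i-1][j-1]). Filling the table (rows: prefixes of 'acybdwzp', columns: prefixes of 'acubdwqxk'):
     ε  a  c  u  b  d  w  q  x  k
  ε  0  1  2  3  4  5  6  7  8  9
  a  1  0  1  2  3  4  5  6  7  8
  c  2  1  0  1  2  3  4  5  6  7
  y  3  2  1  1  2  3  4  5  6  7
  b  4  3  2  2  1  2  3  4  5  6
  d  5  4  3  3  2  1  2  3  4  5
  w  6  5  4  4  3  2  1  2  3  4
  z  7  6  5  5  4  3  2  2  3  4
  p  8  7  6  6  5  4  3  3  3  4
The bottom-right entry gives D[8][9] = 4, so no sequence of fewer than 4 edits works. Backtracking through the table gives one optimal edit sequence (4 edits):
  acybdwzp → acubdwzp (sub y→u @3)
  acubdwzp → acubdwqzp (ins q @7)
  acubdwqzp → acubdwqxp (sub z→x @8)
  acubdwqxp → acubdwqxk (sub p→k @9)
Edit distance = 4.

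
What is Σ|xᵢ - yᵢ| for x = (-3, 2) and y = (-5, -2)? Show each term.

Σ|x_i - y_i| = |-3 - (-5)| + |2 - (-2)| = 2 + 4 = 6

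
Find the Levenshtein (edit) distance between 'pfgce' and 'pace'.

Let D[i][j] be the edit distance between the first i characters of 'pfgce' and the first j characters of 'pace', with D[i][0] = i, D[0][j] = j, and D[i][j] = D[i-1][j-1] if the characters match, else 1 + min(D[i-1][j], D[i][j-1], D[i-1][j-1]). Filling the table (rows: prefixes of 'pfgce', columns: prefixes of 'pace'):
     ε  p  a  c  e
  ε  0  1  2  3  4
  p  1  0  1  2  3
  f  2  1  1  2  3
  g  3  2  2  2  3
  c  4  3  3  2  3
  e  5  4  4  3  2
The bottom-right entry gives D[5][4] = 2, so no sequence of fewer than 2 edits works. Backtracking through the table gives one optimal edit sequence (2 edits):
  pfgce → pgce (del f @2)
  pgce → pace (sub g→a @2)
Edit distance = 2.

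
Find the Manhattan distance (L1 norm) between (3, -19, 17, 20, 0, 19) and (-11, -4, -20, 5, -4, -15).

Σ|x_i - y_i| = |3 - (-11)| + |-19 - (-4)| + |17 - (-20)| + |20 - 5| + |0 - (-4)| + |19 - (-15)| = 14 + 15 + 37 + 15 + 4 + 34 = 119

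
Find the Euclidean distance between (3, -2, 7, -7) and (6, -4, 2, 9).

√(Σ(x_i - y_i)²) = √((3 - 6)² + (-2 - (-4))² + (7 - 2)² + (-7 - 9)²)
= √((-3)² + 2² + 5² + (-16)²) = √(9 + 4 + 25 + 256) = √294 ≈ 17.1464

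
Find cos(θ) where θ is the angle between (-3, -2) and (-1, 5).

With u = (-3, -2), v = (-1, 5):
u·v = (-3)·(-1) + (-2)·5 = 3 + (-10) = -7.
|u| = √((-3)² + (-2)²) = √13, |v| = √((-1)² + 5²) = √26, so |u||v| = √(13·26) = √338.
cos θ = (u·v)/(|u||v|) = -7/√338 ≈ -0.3807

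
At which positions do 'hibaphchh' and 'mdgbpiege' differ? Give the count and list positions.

Differing positions: 1, 2, 3, 4, 6, 7, 8, 9. Hamming distance = 8.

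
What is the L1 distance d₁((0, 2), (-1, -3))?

Σ|x_i - y_i| = |0 - (-1)| + |2 - (-3)| = 1 + 5 = 6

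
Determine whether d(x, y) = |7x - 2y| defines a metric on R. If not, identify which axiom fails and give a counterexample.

No. d fails symmetry: d(9, 7) = |7·9 - 2·7| = |49| = 49, but d(7, 9) = |7·7 - 2·9| = |31| = 31. Since 49 ≠ 31, d(x,y) ≠ d(y,x) in general.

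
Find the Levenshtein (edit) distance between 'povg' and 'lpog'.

Let D[i][j] be the edit distance between the first i characters of 'povg' and the first j characters of 'lpog', with D[i][0] = i, D[0][j] = j, and D[i][j] = D[i-1][j-1] if the characters match, else 1 + min(D[i-1][j], D[i][j-1], D[i-1][j-1]). Filling the table (rows: prefixes of 'povg', columns: prefixes of 'lpog'):
     ε  l  p  o  g
  ε  0  1  2  3  4
  p  1  1  1  2  3
  o  2  2  2  1  2
  v  3  3  3  2  2
  g  4  4  4  3  2
The bottom-right entry gives D[4][4] = 2, so no sequence of fewer than 2 edits works. Backtracking through the table gives one optimal edit sequence (2 edits):
  povg → lpovg (ins l @1)
  lpovg → lpog (del v @4)
Edit distance = 2.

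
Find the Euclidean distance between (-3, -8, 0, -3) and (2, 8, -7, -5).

√(Σ(x_i - y_i)²) = √((-3 - 2)² + (-8 - 8)² + (0 - (-7))² + (-3 - (-5))²)
= √((-5)² + (-16)² + 7² + 2²) = √(25 + 256 + 49 + 4) = √334 ≈ 18.2757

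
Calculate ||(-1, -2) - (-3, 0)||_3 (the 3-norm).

(Σ|x_i - y_i|^3)^(1/3) = (|-1 - (-3)|^3 + |-2 - 0|^3)^(1/3)
= (2^3 + 2^3)^(1/3) = (8 + 8)^(1/3) = (16)^(1/3) ≈ 2.5198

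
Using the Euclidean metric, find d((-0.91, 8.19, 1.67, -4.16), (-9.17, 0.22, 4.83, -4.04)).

√(Σ(x_i - y_i)²) = √((-0.91 - (-9.17))² + (8.19 - 0.22)² + (1.67 - 4.83)² + (-4.16 - (-4.04))²)
= √(8.26² + 7.97² + (-3.16)² + (-0.12)²) = √(68.2276 + 63.5209 + 9.9856 + 0.0144) = √141.7485 ≈ 11.9058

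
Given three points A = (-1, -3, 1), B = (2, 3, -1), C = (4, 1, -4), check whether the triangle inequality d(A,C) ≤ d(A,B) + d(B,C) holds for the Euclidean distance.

d(A,B) = √(3² + 6² + 2²) = √49 = 7, d(B,C) = √(2² + 2² + 3²) = √17 ≈ 4.1231, d(A,C) = √(5² + 4² + 5²) = √66 ≈ 8.124.
d(A,C) ≈ 8.124 ≤ 7 + 4.1231 = 11.1231. Triangle inequality is satisfied.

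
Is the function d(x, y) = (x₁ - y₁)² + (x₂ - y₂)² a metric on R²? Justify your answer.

No. The squared Euclidean distance fails the triangle inequality. Counterexample: x = (0, 0), y = (4, 1), z = (8, 2). d(x,z) = 8² + 2² = 68, but d(x,y) + d(y,z) = (4² + 1²) + (4² + 1²) = 17 + 17 = 34. Since 68 > 34, the triangle inequality is violated. (Note: √d, the ordinary Euclidean distance, IS a metric.)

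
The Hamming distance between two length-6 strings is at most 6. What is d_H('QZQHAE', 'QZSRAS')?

Differing positions: 3, 4, 6. Hamming distance = 3. The maximum possible Hamming distance for length-6 strings is 6, so d_H/6 = 3/6 = 0.5.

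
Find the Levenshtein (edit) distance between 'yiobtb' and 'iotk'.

Let D[i][j] be the edit distance between the first i characters of 'yiobtb' and the first j characters of 'iotk', with D[i][0] = i, D[0][j] = j, and D[i][j] = D[i-1][j-1] if the characters match, else 1 + min(D[i-1][j], D[i][j-1], D[i-1][j-1]). Filling the table (rows: prefixes of 'yiobtb', columns: prefixes of 'iotk'):
     ε  i  o  t  k
  ε  0  1  2  3  4
  y  1  1  2  3  4
  i  2  1  2  3  4
  o  3  2  1  2  3
  b  4  3  2  2  3
  t  5  4  3  2  3
  b  6  5  4  3  3
The bottom-right entry gives D[6][4] = 3, so no sequence of fewer than 3 edits works. Backtracking through the table gives one optimal edit sequence (3 edits):
  yiobtb → iobtb (del y @1)
  iobtb → iotb (del b @3)
  iotb → iotk (sub b→k @4)
Edit distance = 3.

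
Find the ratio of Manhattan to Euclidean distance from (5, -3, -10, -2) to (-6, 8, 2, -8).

L1 = |5 - (-6)| + |-3 - 8| + |-10 - 2| + |-2 - (-8)| = 11 + 11 + 12 + 6 = 40
L2 = √(11² + 11² + 12² + 6²) = √422 ≈ 20.5426
L1 ≥ L2 always (equality iff movement is along one axis); L1 > L2 here.
Ratio L1/L2 = 40/√422 ≈ 1.9472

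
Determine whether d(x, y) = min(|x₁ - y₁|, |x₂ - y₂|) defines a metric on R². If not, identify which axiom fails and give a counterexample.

No. d fails identity of indiscernibles: take x = (1, 0) and y = (1, 7). Then d(x,y) = min(|1 - 1|, |0 - 7|) = min(0, 7) = 0, yet x ≠ y.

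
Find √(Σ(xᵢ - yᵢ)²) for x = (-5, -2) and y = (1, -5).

√(Σ(x_i - y_i)²) = √((-5 - 1)² + (-2 - (-5))²)
= √((-6)² + 3²) = √(36 + 9) = √45 ≈ 6.7082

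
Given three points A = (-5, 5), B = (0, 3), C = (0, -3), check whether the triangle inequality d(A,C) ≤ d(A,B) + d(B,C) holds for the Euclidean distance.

d(A,B) = √(5² + 2²) = √29 ≈ 5.3852, d(B,C) = √(0² + 6²) = √36 = 6, d(A,C) = √(5² + 8²) = √89 ≈ 9.434.
d(A,C) ≈ 9.434 ≤ 5.3852 + 6 = 11.3852. Triangle inequality is satisfied.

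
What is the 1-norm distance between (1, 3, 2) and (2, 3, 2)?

Σ|x_i - y_i| = |1 - 2| + |3 - 3| + |2 - 2| = 1 + 0 + 0 = 1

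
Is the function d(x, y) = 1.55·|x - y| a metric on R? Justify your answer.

Yes. Since |x - y| is a metric on R and 1.55 > 0, the positive scalar multiple 1.55·|x - y| is also a metric: scaling by a positive constant preserves non-negativity, identity (d=0 ⟺ |x-y|=0 ⟺ x=y), symmetry, and the triangle inequality.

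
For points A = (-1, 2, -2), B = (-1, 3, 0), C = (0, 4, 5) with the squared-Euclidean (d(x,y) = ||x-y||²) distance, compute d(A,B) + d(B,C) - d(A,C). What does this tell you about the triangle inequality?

d(A,B) = 0² + 1² + 2² = 5, d(B,C) = 1² + 1² + 5² = 27, d(A,C) = 1² + 2² + 7² = 54.
d(A,B) + d(B,C) - d(A,C) = 5 + 27 - 54 = 32 - 54 = -22. This is < 0, so the triangle inequality FAILS for these points (squared-Euclidean is not a metric).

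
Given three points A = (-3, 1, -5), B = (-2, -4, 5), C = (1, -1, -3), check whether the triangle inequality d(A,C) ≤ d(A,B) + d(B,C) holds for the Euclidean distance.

d(A,B) = √(1² + 5² + 10²) = √126 ≈ 11.225, d(B,C) = √(3² + 3² + 8²) = √82 ≈ 9.0554, d(A,C) = √(4² + 2² + 2²) = √24 ≈ 4.899.
d(A,C) ≈ 4.899 ≤ 11.225 + 9.0554 = 20.2804. Triangle inequality is satisfied.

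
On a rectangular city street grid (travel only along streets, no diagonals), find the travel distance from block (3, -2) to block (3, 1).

Σ|x_i - y_i| = |3 - 3| + |-2 - 1| = 0 + 3 = 3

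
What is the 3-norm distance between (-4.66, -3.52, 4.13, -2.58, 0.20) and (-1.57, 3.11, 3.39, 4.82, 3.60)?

(Σ|x_i - y_i|^3)^(1/3) = (|-4.66 - (-1.57)|^3 + |-3.52 - 3.11|^3 + |4.13 - 3.39|^3 + |-2.58 - 4.82|^3 + |0.2 - 3.6|^3)^(1/3)
= (3.09^3 + 6.63^3 + 0.74^3 + 7.4^3 + 3.4^3)^(1/3) ≈ (29.5036 + 291.4342 + 0.4052 + 405.224 + 39.304)^(1/3) = (765.871)^(1/3) ≈ 9.1492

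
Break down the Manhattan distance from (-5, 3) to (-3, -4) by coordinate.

Σ|x_i - y_i| = |-5 - (-3)| + |3 - (-4)| = 2 + 7 = 9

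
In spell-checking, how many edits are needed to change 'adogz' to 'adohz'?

Let D[i][j] be the edit distance between the first i characters of 'adogz' and the first j characters of 'adohz', with D[i][0] = i, D[0][j] = j, and D[i][j] = D[i-1][j-1] if the characters match, else 1 + min(D[i-1][j], D[i][j-1], D[i-1][j-1]). Filling the table (rows: prefixes of 'adogz', columns: prefixes of 'adohz'):
     ε  a  d  o  h  z
  ε  0  1  2  3  4  5
  a  1  0  1  2  3  4
  d  2  1  0  1  2  3
  o  3  2  1  0  1  2
  g  4  3  2  1  1  2
  z  5  4  3  2  2  1
The bottom-right entry gives D[5][5] = 1, so no sequence of fewer than 1 edit works. Backtracking through the table gives one optimal edit sequence (1 edit):
  adogz → adohz (sub g→h @4)
Edit distance = 1.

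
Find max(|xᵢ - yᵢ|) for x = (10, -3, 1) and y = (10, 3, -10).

max(|x_i - y_i|) = max(|10 - 10|, |-3 - 3|, |1 - (-10)|) = max(0, 6, 11) = 11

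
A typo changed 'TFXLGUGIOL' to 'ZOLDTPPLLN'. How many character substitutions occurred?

Differing positions: 1, 2, 3, 4, 5, 6, 7, 8, 9, 10. Hamming distance = 10.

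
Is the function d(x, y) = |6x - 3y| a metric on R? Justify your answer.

No. d fails symmetry: d(8, 2) = |6·8 - 3·2| = |42| = 42, but d(2, 8) = |6·2 - 3·8| = |-12| = 12. Since 42 ≠ 12, d(x,y) ≠ d(y,x) in general.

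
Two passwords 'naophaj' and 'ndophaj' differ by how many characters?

Differing positions: 2. Hamming distance = 1.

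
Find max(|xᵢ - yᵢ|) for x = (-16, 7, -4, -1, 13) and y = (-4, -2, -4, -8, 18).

max(|x_i - y_i|) = max(|-16 - (-4)|, |7 - (-2)|, |-4 - (-4)|, |-1 - (-8)|, |13 - 18|) = max(12, 9, 0, 7, 5) = 12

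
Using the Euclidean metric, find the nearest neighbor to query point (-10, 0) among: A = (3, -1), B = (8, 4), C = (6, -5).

Distances: d(A) ≈ 13.0384, d(B) ≈ 18.4391, d(C) ≈ 16.7631. Nearest: A = (3, -1) with distance 13.0384.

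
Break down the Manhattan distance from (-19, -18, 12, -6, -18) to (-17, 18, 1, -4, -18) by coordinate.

Σ|x_i - y_i| = |-19 - (-17)| + |-18 - 18| + |12 - 1| + |-6 - (-4)| + |-18 - (-18)| = 2 + 36 + 11 + 2 + 0 = 51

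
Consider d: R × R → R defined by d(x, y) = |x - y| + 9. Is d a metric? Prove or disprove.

No. d fails identity of indiscernibles (specifically d(x,x) = 0): d(-5, -5) = |-5 - (-5)| + 9 = 0 + 9 = 9 ≠ 0.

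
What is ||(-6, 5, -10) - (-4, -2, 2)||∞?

max(|x_i - y_i|) = max(|-6 - (-4)|, |5 - (-2)|, |-10 - 2|) = max(2, 7, 12) = 12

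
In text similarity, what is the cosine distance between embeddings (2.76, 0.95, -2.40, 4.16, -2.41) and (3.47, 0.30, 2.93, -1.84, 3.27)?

With u = (2.76, 0.95, -2.40, 4.16, -2.41), v = (3.47, 0.30, 2.93, -1.84, 3.27):
u·v = 2.76·3.47 + 0.95·0.3 + (-2.4)·2.93 + 4.16·(-1.84) + (-2.41)·3.27 = 9.5772 + 0.285 + (-7.032) + (-7.6544) + (-7.8807) = -12.7049.
|u| = √(2.76² + 0.95² + (-2.4)² + 4.16² + (-2.41)²) = √(7.6176 + 0.9025 + 5.76 + 17.3056 + 5.8081) = √37.3938, |v| = √(3.47² + 0.3² + 2.93² + (-1.84)² + 3.27²) = √(12.0409 + 0.09 + 8.5849 + 3.3856 + 10.6929) = √34.7943.
cos θ = (u·v)/(|u||v|) = -12.7049/(√37.3938·√34.7943) ≈ -0.3522
Cosine distance = 1 - cos θ ≈ 1 - (-0.3522) = 1.3522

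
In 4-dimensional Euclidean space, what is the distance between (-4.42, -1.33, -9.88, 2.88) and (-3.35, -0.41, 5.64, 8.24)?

√(Σ(x_i - y_i)²) = √((-4.42 - (-3.35))² + (-1.33 - (-0.41))² + (-9.88 - 5.64)² + (2.88 - 8.24)²)
= √((-1.07)² + (-0.92)² + (-15.52)² + (-5.36)²) = √(1.1449 + 0.8464 + 240.8704 + 28.7296) = √271.5913 ≈ 16.48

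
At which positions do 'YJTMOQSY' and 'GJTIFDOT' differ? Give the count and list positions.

Differing positions: 1, 4, 5, 6, 7, 8. Hamming distance = 6.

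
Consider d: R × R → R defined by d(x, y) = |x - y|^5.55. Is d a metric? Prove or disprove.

No. d(x,y) = |x-y|^5.55 fails the triangle inequality since p = 5.55 > 1. Counterexample: x = -3, y = 4, z = 12. d(x,z) = |-3 - 12|^5.55 = 15^5.55 ≈ 3367491.3417, but d(x,y) + d(y,z) = 7^5.55 + 8^5.55 ≈ 49011.063 + 102837.0069 = 151848.0699. Since 3367491.3417 > 151848.0699, the triangle inequality is violated.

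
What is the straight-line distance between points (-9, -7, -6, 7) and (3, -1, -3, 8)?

√(Σ(x_i - y_i)²) = √((-9 - 3)² + (-7 - (-1))² + (-6 - (-3))² + (7 - 8)²)
= √((-12)² + (-6)² + (-3)² + (-1)²) = √(144 + 36 + 9 + 1) = √190 ≈ 13.784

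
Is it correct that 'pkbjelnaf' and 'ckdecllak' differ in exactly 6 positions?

Differing positions: 1, 3, 4, 5, 7, 9. Hamming distance = 6, so the claim is true.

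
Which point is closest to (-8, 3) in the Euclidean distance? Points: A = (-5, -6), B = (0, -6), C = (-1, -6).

Distances: d(A) ≈ 9.4868, d(B) ≈ 12.0416, d(C) ≈ 11.4018. Nearest: A = (-5, -6) with distance 9.4868.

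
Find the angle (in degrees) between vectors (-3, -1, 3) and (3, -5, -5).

With u = (-3, -1, 3), v = (3, -5, -5):
u·v = (-3)·3 + (-1)·(-5) + 3·(-5) = (-9) + 5 + (-15) = -19.
|u| = √((-3)² + (-1)² + 3²) = √19, |v| = √(3² + (-5)² + (-5)²) = √59, so |u||v| = √(19·59) = √1121.
cos θ = (u·v)/(|u||v|) = -19/√1121 ≈ -0.56748
θ = arccos(-0.56748) ≈ 124.57°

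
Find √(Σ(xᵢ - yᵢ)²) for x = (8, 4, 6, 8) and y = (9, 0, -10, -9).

√(Σ(x_i - y_i)²) = √((8 - 9)² + (4 - 0)² + (6 - (-10))² + (8 - (-9))²)
= √((-1)² + 4² + 16² + 17²) = √(1 + 16 + 256 + 289) = √562 ≈ 23.7065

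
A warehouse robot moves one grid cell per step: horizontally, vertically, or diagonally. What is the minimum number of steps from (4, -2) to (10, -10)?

max(|x_i - y_i|) = max(|4 - 10|, |-2 - (-10)|) = max(6, 8) = 8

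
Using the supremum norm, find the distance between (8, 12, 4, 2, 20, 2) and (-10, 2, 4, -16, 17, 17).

max(|x_i - y_i|) = max(|8 - (-10)|, |12 - 2|, |4 - 4|, |2 - (-16)|, |20 - 17|, |2 - 17|) = max(18, 10, 0, 18, 3, 15) = 18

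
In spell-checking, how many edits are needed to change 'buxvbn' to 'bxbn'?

Let D[i][j] be the edit distance between the first i characters of 'buxvbn' and the first j characters of 'bxbn', with D[i][0] = i, D[0][j] = j, and D[i][j] = D[i-1][j-1] if the characters match, else 1 + min(D[i-1][j], D[i][j-1], D[i-1][j-1]). Filling the table (rows: prefixes of 'buxvbn', columns: prefixes of 'bxbn'):
     ε  b  x  b  n
  ε  0  1  2  3  4
  b  1  0  1  2  3
  u  2  1  1  2  3
  x  3  2  1  2  3
  v  4  3  2  2  3
  b  5  4  3  2  3
  n  6  5  4  3  2
The bottom-right entry gives D[6][4] = 2, so no sequence of fewer than 2 edits works. Backtracking through the table gives one optimal edit sequence (2 edits):
  buxvbn → bxvbn (del u @2)
  bxvbn → bxbn (del v @3)
Edit distance = 2.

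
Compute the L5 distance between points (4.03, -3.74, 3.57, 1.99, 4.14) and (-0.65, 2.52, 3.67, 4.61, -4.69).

(Σ|x_i - y_i|^5)^(1/5) = (|4.03 - (-0.65)|^5 + |-3.74 - 2.52|^5 + |3.57 - 3.67|^5 + |1.99 - 4.61|^5 + |4.14 - (-4.69)|^5)^(1/5)
= (4.68^5 + 6.26^5 + 0.1^5 + 2.62^5 + 8.83^5)^(1/5) ≈ (2245.0668 + 9613.2816 + 0 + 123.4544 + 53678.8889)^(1/5) = (65660.6917)^(1/5) ≈ 9.1931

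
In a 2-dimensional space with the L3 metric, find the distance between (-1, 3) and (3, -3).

(Σ|x_i - y_i|^3)^(1/3) = (|-1 - 3|^3 + |3 - (-3)|^3)^(1/3)
= (4^3 + 6^3)^(1/3) = (64 + 216)^(1/3) = (280)^(1/3) ≈ 6.5421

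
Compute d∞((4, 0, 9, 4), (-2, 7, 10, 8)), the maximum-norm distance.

max(|x_i - y_i|) = max(|4 - (-2)|, |0 - 7|, |9 - 10|, |4 - 8|) = max(6, 7, 1, 4) = 7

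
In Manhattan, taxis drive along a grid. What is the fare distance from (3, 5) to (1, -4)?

Σ|x_i - y_i| = |3 - 1| + |5 - (-4)| = 2 + 9 = 11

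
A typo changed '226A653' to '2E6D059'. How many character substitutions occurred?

Differing positions: 2, 4, 5, 7. Hamming distance = 4.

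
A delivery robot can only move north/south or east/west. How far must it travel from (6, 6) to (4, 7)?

Σ|x_i - y_i| = |6 - 4| + |6 - 7| = 2 + 1 = 3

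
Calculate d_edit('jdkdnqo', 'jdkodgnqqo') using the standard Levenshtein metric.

Let D[i][j] be the edit distance between the first i characters of 'jdkdnqo' and the first j characters of 'jdkodgnqqo', with D[i][0] = i, D[0][j] = j, and D[i][j] = D[i-1][j-1] if the characters match, else 1 + min(D[i-1][j], D[i][j-1], D[i-1][j-1]). Filling the table (rows: prefixes of 'jdkdnqo', columns: prefixes of 'jdkodgnqqo'):
     ε  j  d  k  o  d  g  n  q  q  o
  ε  0  1  2  3  4  5  6  7  8  9 10
  j  1  0  1  2  3  4  5  6  7  8  9
  d  2  1  0  1  2  3  4  5  6  7  8
  k  3  2  1  0  1  2  3  4  5  6  7
  d  4  3  2  1  1  1  2  3  4  5  6
  n  5  4  3  2  2  2  2  2  3  4  5
  q  6  5  4  3  3  3  3  3  2  3  4
  o  7  6  5  4  3  4  4  4  3  3  3
The bottom-right entry gives D[7][10] = 3, so no sequence of fewer than 3 edits works. Backtracking through the table gives one optimal edit sequence (3 edits):
  jdkdnqo → jdkodnqo (ins o @4)
  jdkodnqo → jdkodgnqo (ins g @6)
  jdkodgnqo → jdkodgnqqo (ins q @8)
Edit distance = 3.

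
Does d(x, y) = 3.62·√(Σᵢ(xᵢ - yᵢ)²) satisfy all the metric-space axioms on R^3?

Yes. The L2 (Euclidean) norm induces a metric on R^3, and multiplying a metric by a positive constant 3.62 > 0 preserves all four axioms: non-negativity (3.62·||x-y|| ≥ 0), identity (3.62·||x-y|| = 0 ⟺ ||x-y|| = 0 ⟺ x = y), symmetry (||x-y|| = ||y-x||), and the triangle inequality (3.62·||x-z|| ≤ 3.62·||x-y|| + 3.62·||y-z||). So d is a metric.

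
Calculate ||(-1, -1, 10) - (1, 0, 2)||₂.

√(Σ(x_i - y_i)²) = √((-1 - 1)² + (-1 - 0)² + (10 - 2)²)
= √((-2)² + (-1)² + 8²) = √(4 + 1 + 64) = √69 ≈ 8.3066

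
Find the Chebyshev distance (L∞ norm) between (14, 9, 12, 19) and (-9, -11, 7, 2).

max(|x_i - y_i|) = max(|14 - (-9)|, |9 - (-11)|, |12 - 7|, |19 - 2|) = max(23, 20, 5, 17) = 23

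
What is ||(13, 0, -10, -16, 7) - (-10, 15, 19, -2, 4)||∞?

max(|x_i - y_i|) = max(|13 - (-10)|, |0 - 15|, |-10 - 19|, |-16 - (-2)|, |7 - 4|) = max(23, 15, 29, 14, 3) = 29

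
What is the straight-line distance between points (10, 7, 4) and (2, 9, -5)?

√(Σ(x_i - y_i)²) = √((10 - 2)² + (7 - 9)² + (4 - (-5))²)
= √(8² + (-2)² + 9²) = √(64 + 4 + 81) = √149 ≈ 12.2066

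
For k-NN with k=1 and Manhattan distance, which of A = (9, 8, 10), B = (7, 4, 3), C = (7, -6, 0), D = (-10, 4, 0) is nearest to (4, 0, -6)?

Distances: d(A) = 29, d(B) = 16, d(C) = 15, d(D) = 24. Nearest: C = (7, -6, 0) with distance 15.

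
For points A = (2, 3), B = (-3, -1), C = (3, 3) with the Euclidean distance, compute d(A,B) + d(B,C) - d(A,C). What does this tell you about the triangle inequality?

d(A,B) = √(5² + 4²) = √41 ≈ 6.4031, d(B,C) = √(6² + 4²) = √52 ≈ 7.2111, d(A,C) = √(1² + 0²) = √1 = 1.
d(A,B) + d(B,C) - d(A,C) = 6.4031 + 7.2111 - 1 = 13.6142 - 1 = 12.6142 (to 4 decimal places). This is ≥ 0, so the triangle inequality holds for these points.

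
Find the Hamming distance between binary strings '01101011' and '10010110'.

Differing positions: 1, 2, 3, 4, 5, 6, 8. Hamming distance = 7.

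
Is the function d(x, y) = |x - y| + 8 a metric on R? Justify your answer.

No. d fails identity of indiscernibles (specifically d(x,x) = 0): d(-3, -3) = |-3 - (-3)| + 8 = 0 + 8 = 8 ≠ 0.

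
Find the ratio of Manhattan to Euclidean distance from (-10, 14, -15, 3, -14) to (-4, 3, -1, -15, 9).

L1 = |-10 - (-4)| + |14 - 3| + |-15 - (-1)| + |3 - (-15)| + |-14 - 9| = 6 + 11 + 14 + 18 + 23 = 72
L2 = √(6² + 11² + 14² + 18² + 23²) = √1206 ≈ 34.7275
L1 ≥ L2 always (equality iff movement is along one axis); L1 > L2 here.
Ratio L1/L2 = 72/√1206 ≈ 2.0733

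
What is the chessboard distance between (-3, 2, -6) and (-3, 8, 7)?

max(|x_i - y_i|) = max(|-3 - (-3)|, |2 - 8|, |-6 - 7|) = max(0, 6, 13) = 13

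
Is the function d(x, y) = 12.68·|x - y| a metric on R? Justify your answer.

Yes. Since |x - y| is a metric on R and 12.68 > 0, the positive scalar multiple 12.68·|x - y| is also a metric: scaling by a positive constant preserves non-negativity, identity (d=0 ⟺ |x-y|=0 ⟺ x=y), symmetry, and the triangle inequality.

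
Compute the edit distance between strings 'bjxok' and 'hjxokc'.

Let D[i][j] be the edit distance between the first i characters of 'bjxok' and the first j characters of 'hjxokc', with D[i][0] = i, D[0][j] = j, and D[i][j] = D[i-1][j-1] if the characters match, else 1 + min(D[i-1][j], D[i][j-1], D[i-1][j-1]). Filling the table (rows: prefixes of 'bjxok', columns: prefixes of 'hjxokc'):
     ε  h  j  x  o  k  c
  ε  0  1  2  3  4  5  6
  b  1  1  2  3  4  5  6
  j  2  2  1  2  3  4  5
  x  3  3  2  1  2  3  4
  o  4  4  3  2  1  2  3
  k  5  5  4  3  2  1  2
The bottom-right entry gives D[5][6] = 2, so no sequence of fewer than 2 edits works. Backtracking through the table gives one optimal edit sequence (2 edits):
  bjxok → hjxok (sub b→h @1)
  hjxok → hjxokc (ins c @6)
Edit distance = 2.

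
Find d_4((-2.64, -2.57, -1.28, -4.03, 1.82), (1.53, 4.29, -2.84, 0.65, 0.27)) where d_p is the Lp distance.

(Σ|x_i - y_i|^4)^(1/4) = (|-2.64 - 1.53|^4 + |-2.57 - 4.29|^4 + |-1.28 - (-2.84)|^4 + |-4.03 - 0.65|^4 + |1.82 - 0.27|^4)^(1/4)
= (4.17^4 + 6.86^4 + 1.56^4 + 4.68^4 + 1.55^4)^(1/4) ≈ (302.3738 + 2214.606 + 5.9224 + 479.7151 + 5.772)^(1/4) = (3008.3893)^(1/4) ≈ 7.406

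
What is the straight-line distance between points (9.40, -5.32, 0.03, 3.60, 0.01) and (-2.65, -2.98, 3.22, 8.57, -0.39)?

√(Σ(x_i - y_i)²) = √((9.4 - (-2.65))² + (-5.32 - (-2.98))² + (0.03 - 3.22)² + (3.6 - 8.57)² + (0.01 - (-0.39))²)
= √(12.05² + (-2.34)² + (-3.19)² + (-4.97)² + 0.4²) = √(145.2025 + 5.4756 + 10.1761 + 24.7009 + 0.16) = √185.7151 ≈ 13.6277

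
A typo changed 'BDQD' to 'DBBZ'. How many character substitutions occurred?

Differing positions: 1, 2, 3, 4. Hamming distance = 4.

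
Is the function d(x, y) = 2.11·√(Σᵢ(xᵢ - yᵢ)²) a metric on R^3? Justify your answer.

Yes. The L2 (Euclidean) norm induces a metric on R^3, and multiplying a metric by a positive constant 2.11 > 0 preserves all four axioms: non-negativity (2.11·||x-y|| ≥ 0), identity (2.11·||x-y|| = 0 ⟺ ||x-y|| = 0 ⟺ x = y), symmetry (||x-y|| = ||y-x||), and the triangle inequality (2.11·||x-z|| ≤ 2.11·||x-y|| + 2.11·||y-z||). So d is a metric.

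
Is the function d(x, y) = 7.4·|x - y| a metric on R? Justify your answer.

Yes. Since |x - y| is a metric on R and 7.4 > 0, the positive scalar multiple 7.4·|x - y| is also a metric: scaling by a positive constant preserves non-negativity, identity (d=0 ⟺ |x-y|=0 ⟺ x=y), symmetry, and the triangle inequality.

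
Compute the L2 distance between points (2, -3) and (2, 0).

(Σ|x_i - y_i|^2)^(1/2) = (|2 - 2|^2 + |-3 - 0|^2)^(1/2)
= (0^2 + 3^2)^(1/2) = (0 + 9)^(1/2) = (9)^(1/2) = 3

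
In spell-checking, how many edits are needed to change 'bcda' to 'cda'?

Let D[i][j] be the edit distance between the first i characters of 'bcda' and the first j characters of 'cda', with D[i][0] = i, D[0][j] = j, and D[i][j] = D[i-1][j-1] if the characters match, else 1 + min(D[i-1][j], D[i][j-1], D[i-1][j-1]). Filling the table (rows: prefixes of 'bcda', columns: prefixes of 'cda'):
     ε  c  d  a
  ε  0  1  2  3
  b  1  1  2  3
  c  2  1  2  3
  d  3  2  1  2
  a  4  3  2  1
The bottom-right entry gives D[4][3] = 1, so no sequence of fewer than 1 edit works. Backtracking through the table gives one optimal edit sequence (1 edit):
  bcda → cda (del b @1)
Edit distance = 1.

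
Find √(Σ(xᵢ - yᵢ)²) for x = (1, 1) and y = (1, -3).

√(Σ(x_i - y_i)²) = √((1 - 1)² + (1 - (-3))²)
= √(0² + 4²) = √(0 + 16) = √16 = 4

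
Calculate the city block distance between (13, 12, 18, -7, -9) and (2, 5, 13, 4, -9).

Σ|x_i - y_i| = |13 - 2| + |12 - 5| + |18 - 13| + |-7 - 4| + |-9 - (-9)| = 11 + 7 + 5 + 11 + 0 = 34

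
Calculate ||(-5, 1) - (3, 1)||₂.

√(Σ(x_i - y_i)²) = √((-5 - 3)² + (1 - 1)²)
= √((-8)² + 0²) = √(64 + 0) = √64 = 8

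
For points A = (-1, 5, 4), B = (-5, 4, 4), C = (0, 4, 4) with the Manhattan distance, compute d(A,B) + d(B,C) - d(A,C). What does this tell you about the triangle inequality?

d(A,B) = 4 + 1 + 0 = 5, d(B,C) = 5 + 0 + 0 = 5, d(A,C) = 1 + 1 + 0 = 2.
d(A,B) + d(B,C) - d(A,C) = 5 + 5 - 2 = 10 - 2 = 8. This is ≥ 0, so the triangle inequality holds for these points.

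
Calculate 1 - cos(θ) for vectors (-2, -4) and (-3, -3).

With u = (-2, -4), v = (-3, -3):
u·v = (-2)·(-3) + (-4)·(-3) = 6 + 12 = 18.
|u| = √((-2)² + (-4)²) = √20, |v| = √((-3)² + (-3)²) = √18, so |u||v| = √(20·18) = √360.
cos θ = (u·v)/(|u||v|) = 18/√360 ≈ 0.9487
Cosine distance = 1 - cos θ ≈ 1 - 0.9487 = 0.0513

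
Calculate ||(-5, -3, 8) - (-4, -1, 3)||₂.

√(Σ(x_i - y_i)²) = √((-5 - (-4))² + (-3 - (-1))² + (8 - 3)²)
= √((-1)² + (-2)² + 5²) = √(1 + 4 + 25) = √30 ≈ 5.4772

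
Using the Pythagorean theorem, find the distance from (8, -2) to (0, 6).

√(Σ(x_i - y_i)²) = √((8 - 0)² + (-2 - 6)²)
= √(8² + (-8)²) = √(64 + 64) = √128 ≈ 11.3137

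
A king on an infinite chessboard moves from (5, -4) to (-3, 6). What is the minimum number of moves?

max(|x_i - y_i|) = max(|5 - (-3)|, |-4 - 6|) = max(8, 10) = 10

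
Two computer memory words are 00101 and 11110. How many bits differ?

Differing positions: 1, 2, 4, 5. Hamming distance = 4.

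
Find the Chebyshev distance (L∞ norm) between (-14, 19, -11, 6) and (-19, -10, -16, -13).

max(|x_i - y_i|) = max(|-14 - (-19)|, |19 - (-10)|, |-11 - (-16)|, |6 - (-13)|) = max(5, 29, 5, 19) = 29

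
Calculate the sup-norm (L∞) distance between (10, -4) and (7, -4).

max(|x_i - y_i|) = max(|10 - 7|, |-4 - (-4)|) = max(3, 0) = 3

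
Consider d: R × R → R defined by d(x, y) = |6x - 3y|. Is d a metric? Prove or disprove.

No. d fails symmetry: d(7, 1) = |6·7 - 3·1| = |39| = 39, but d(1, 7) = |6·1 - 3·7| = |-15| = 15. Since 39 ≠ 15, d(x,y) ≠ d(y,x) in general.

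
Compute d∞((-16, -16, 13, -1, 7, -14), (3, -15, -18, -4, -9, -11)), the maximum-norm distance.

max(|x_i - y_i|) = max(|-16 - 3|, |-16 - (-15)|, |13 - (-18)|, |-1 - (-4)|, |7 - (-9)|, |-14 - (-11)|) = max(19, 1, 31, 3, 16, 3) = 31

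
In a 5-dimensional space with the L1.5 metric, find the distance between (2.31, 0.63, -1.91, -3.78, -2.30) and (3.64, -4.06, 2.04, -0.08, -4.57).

(Σ|x_i - y_i|^1.5)^(1/1.5) = (|2.31 - 3.64|^1.5 + |0.63 - (-4.06)|^1.5 + |-1.91 - 2.04|^1.5 + |-3.78 - (-0.08)|^1.5 + |-2.3 - (-4.57)|^1.5)^(1/1.5)
= (1.33^1.5 + 4.69^1.5 + 3.95^1.5 + 3.7^1.5 + 2.27^1.5)^(1/1.5) ≈ (1.5338 + 10.1569 + 7.8505 + 7.1171 + 3.4201)^(1/1.5) = (30.0784)^(1/1.5) ≈ 9.6717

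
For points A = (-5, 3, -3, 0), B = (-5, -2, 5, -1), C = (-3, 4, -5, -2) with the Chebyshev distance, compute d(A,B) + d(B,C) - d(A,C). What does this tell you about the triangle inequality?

d(A,B) = max(0, 5, 8, 1) = 8, d(B,C) = max(2, 6, 10, 1) = 10, d(A,C) = max(2, 1, 2, 2) = 2.
d(A,B) + d(B,C) - d(A,C) = 8 + 10 - 2 = 18 - 2 = 16. This is ≥ 0, so the triangle inequality holds for these points.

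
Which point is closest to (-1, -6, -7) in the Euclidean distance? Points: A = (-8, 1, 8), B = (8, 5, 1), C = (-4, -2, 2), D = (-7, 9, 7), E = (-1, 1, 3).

Distances: d(A) ≈ 17.9722, d(B) ≈ 16.3095, d(C) ≈ 10.2956, d(D) ≈ 21.3776, d(E) ≈ 12.2066. Nearest: C = (-4, -2, 2) with distance 10.2956.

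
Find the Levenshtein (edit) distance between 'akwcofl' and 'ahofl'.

Let D[i][j] be the edit distance between the first i characters of 'akwcofl' and the first j characters of 'ahofl', with D[i][0] = i, D[0][j] = j, and D[i][j] = D[i-1][j-1] if the characters match, else 1 + min(D[i-1][j], D[i][j-1], D[i-1][j-1]). Filling the table (rows: prefixes of 'akwcofl', columns: prefixes of 'ahofl'):
     ε  a  h  o  f  l
  ε  0  1  2  3  4  5
  a  1  0  1  2  3  4
  k  2  1  1  2  3  4
  w  3  2  2  2  3  4
  c  4  3  3  3  3  4
  o  5  4  4  3  4  4
  f  6  5  5  4  3  4
  l  7  6  6  5  4  3
The bottom-right entry gives D[7][5] = 3, so no sequence of fewer than 3 edits works. Backtracking through the table gives one optimal edit sequence (3 edits):
  akwcofl → awcofl (del k @2)
  awcofl → acofl (del w @2)
  acofl → ahofl (sub c→h @2)
Edit distance = 3.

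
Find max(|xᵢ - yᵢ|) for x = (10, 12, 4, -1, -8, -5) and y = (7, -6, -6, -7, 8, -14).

max(|x_i - y_i|) = max(|10 - 7|, |12 - (-6)|, |4 - (-6)|, |-1 - (-7)|, |-8 - 8|, |-5 - (-14)|) = max(3, 18, 10, 6, 16, 9) = 18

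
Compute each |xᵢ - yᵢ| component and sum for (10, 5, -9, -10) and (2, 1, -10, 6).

Σ|x_i - y_i| = |10 - 2| + |5 - 1| + |-9 - (-10)| + |-10 - 6| = 8 + 4 + 1 + 16 = 29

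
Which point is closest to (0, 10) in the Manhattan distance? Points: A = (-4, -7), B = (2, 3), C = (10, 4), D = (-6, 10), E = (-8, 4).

Distances: d(A) = 21, d(B) = 9, d(C) = 16, d(D) = 6, d(E) = 14. Nearest: D = (-6, 10) with distance 6.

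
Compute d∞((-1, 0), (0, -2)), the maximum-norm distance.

max(|x_i - y_i|) = max(|-1 - 0|, |0 - (-2)|) = max(1, 2) = 2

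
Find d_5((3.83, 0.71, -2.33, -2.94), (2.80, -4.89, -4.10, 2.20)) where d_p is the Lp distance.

(Σ|x_i - y_i|^5)^(1/5) = (|3.83 - 2.8|^5 + |0.71 - (-4.89)|^5 + |-2.33 - (-4.1)|^5 + |-2.94 - 2.2|^5)^(1/5)
= (1.03^5 + 5.6^5 + 1.77^5 + 5.14^5)^(1/5) ≈ (1.1593 + 5507.3178 + 17.3727 + 3587.6957)^(1/5) = (9113.5455)^(1/5) ≈ 6.1935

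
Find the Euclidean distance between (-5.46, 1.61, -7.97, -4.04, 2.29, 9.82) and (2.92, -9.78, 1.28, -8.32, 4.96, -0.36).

√(Σ(x_i - y_i)²) = √((-5.46 - 2.92)² + (1.61 - (-9.78))² + (-7.97 - 1.28)² + (-4.04 - (-8.32))² + (2.29 - 4.96)² + (9.82 - (-0.36))²)
= √((-8.38)² + 11.39² + (-9.25)² + 4.28² + (-2.67)² + 10.18²) = √(70.2244 + 129.7321 + 85.5625 + 18.3184 + 7.1289 + 103.6324) = √414.5987 ≈ 20.3617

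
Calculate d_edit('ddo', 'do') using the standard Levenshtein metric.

Let D[i][j] be the edit distance between the first i characters of 'ddo' and the first j characters of 'do', with D[i][0] = i, D[0][j] = j, and D[i][j] = D[i-1][j-1] if the characters match, else 1 + min(D[i-1][j], D[i][j-1], D[i-1][j-1]). Filling the table (rows: prefixes of 'ddo', columns: prefixes of 'do'):
     ε  d  o
  ε  0  1  2
  d  1  0  1
  d  2  1  1
  o  3  2  1
The bottom-right entry gives D[3][2] = 1, so no sequence of fewer than 1 edit works. Backtracking through the table gives one optimal edit sequence (1 edit):
  ddo → do (del d @1)
Edit distance = 1.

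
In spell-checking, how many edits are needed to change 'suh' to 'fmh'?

Let D[i][j] be the edit distance between the first i characters of 'suh' and the first j characters of 'fmh', with D[i][0] = i, D[0][j] = j, and D[i][j] = D[i-1][j-1] if the characters match, else 1 + min(D[i-1][j], D[i][j-1], D[i-1][j-1]). Filling the table (rows: prefixes of 'suh', columns: prefixes of 'fmh'):
     ε  f  m  h
  ε  0  1  2  3
  s  1  1  2  3
  u  2  2  2  3
  h  3  3  3  2
The bottom-right entry gives D[3][3] = 2, so no sequence of fewer than 2 edits works. Backtracking through the table gives one optimal edit sequence (2 edits):
  suh → fuh (sub s→f @1)
  fuh → fmh (sub u→m @2)
Edit distance = 2.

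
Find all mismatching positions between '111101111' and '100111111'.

Differing positions: 2, 3, 5. Hamming distance = 3.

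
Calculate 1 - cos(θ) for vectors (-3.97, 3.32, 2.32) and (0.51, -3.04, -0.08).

With u = (-3.97, 3.32, 2.32), v = (0.51, -3.04, -0.08):
u·v = (-3.97)·0.51 + 3.32·(-3.04) + 2.32·(-0.08) = (-2.0247) + (-10.0928) + (-0.1856) = -12.3031.
|u| = √((-3.97)² + 3.32² + 2.32²) = √(15.7609 + 11.0224 + 5.3824) = √32.1657, |v| = √(0.51² + (-3.04)² + (-0.08)²) = √(0.2601 + 9.2416 + 0.0064) = √9.5081.
cos θ = (u·v)/(|u||v|) = -12.3031/(√32.1657·√9.5081) ≈ -0.7035
Cosine distance = 1 - cos θ ≈ 1 - (-0.7035) = 1.7035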